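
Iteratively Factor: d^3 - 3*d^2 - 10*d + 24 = (d - 4)*(d^2 + d - 6) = (d - 4)*(d + 3)*(d - 2)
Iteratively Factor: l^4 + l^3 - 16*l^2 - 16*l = (l + 1)*(l^3 - 16*l) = (l - 4)*(l + 1)*(l^2 + 4*l) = (l - 4)*(l + 1)*(l + 4)*(l)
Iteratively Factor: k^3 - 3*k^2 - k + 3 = (k - 3)*(k^2 - 1) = (k - 3)*(k - 1)*(k + 1)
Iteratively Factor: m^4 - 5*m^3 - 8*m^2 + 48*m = (m)*(m^3 - 5*m^2 - 8*m + 48) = m*(m - 4)*(m^2 - m - 12) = m*(m - 4)*(m + 3)*(m - 4)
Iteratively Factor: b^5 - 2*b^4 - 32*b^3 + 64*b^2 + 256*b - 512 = (b - 4)*(b^4 + 2*b^3 - 24*b^2 - 32*b + 128) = (b - 4)*(b + 4)*(b^3 - 2*b^2 - 16*b + 32) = (b - 4)^2*(b + 4)*(b^2 + 2*b - 8) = (b - 4)^2*(b - 2)*(b + 4)*(b + 4)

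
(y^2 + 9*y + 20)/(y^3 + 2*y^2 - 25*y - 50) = (y + 4)/(y^2 - 3*y - 10)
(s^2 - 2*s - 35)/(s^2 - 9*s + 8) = (s^2 - 2*s - 35)/(s^2 - 9*s + 8)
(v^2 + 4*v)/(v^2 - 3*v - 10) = v*(v + 4)/(v^2 - 3*v - 10)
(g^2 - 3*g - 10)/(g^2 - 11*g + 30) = (g + 2)/(g - 6)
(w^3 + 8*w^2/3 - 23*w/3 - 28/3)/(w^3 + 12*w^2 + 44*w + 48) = (3*w^2 - 4*w - 7)/(3*(w^2 + 8*w + 12))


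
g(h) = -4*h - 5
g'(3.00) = -4.00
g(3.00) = -17.00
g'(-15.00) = -4.00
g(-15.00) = 55.00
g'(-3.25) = -4.00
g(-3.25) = 8.00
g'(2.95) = -4.00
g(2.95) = -16.80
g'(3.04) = -4.00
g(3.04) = -17.16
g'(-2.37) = -4.00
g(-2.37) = 4.48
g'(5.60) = -4.00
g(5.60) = -27.40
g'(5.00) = -4.00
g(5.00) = -25.00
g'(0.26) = -4.00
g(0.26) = -6.04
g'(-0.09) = -4.00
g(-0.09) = -4.64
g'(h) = -4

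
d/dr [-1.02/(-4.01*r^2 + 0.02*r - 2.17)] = (0.0204 - 8.1804*r)/(4.01*r^2 - 0.02*r + 2.17)^2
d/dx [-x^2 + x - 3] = 1 - 2*x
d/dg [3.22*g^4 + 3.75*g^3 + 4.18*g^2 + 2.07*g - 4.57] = 12.88*g^3 + 11.25*g^2 + 8.36*g + 2.07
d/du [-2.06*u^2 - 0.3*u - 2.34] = -4.12*u - 0.3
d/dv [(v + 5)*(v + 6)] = 2*v + 11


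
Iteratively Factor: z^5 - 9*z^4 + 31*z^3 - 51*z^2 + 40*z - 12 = (z - 3)*(z^4 - 6*z^3 + 13*z^2 - 12*z + 4) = (z - 3)*(z - 2)*(z^3 - 4*z^2 + 5*z - 2) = (z - 3)*(z - 2)^2*(z^2 - 2*z + 1) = (z - 3)*(z - 2)^2*(z - 1)*(z - 1)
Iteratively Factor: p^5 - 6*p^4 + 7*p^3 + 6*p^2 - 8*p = (p - 2)*(p^4 - 4*p^3 - p^2 + 4*p) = (p - 4)*(p - 2)*(p^3 - p) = p*(p - 4)*(p - 2)*(p^2 - 1) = p*(p - 4)*(p - 2)*(p - 1)*(p + 1)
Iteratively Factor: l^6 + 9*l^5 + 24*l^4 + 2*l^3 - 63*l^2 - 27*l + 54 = (l - 1)*(l^5 + 10*l^4 + 34*l^3 + 36*l^2 - 27*l - 54) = (l - 1)*(l + 3)*(l^4 + 7*l^3 + 13*l^2 - 3*l - 18) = (l - 1)*(l + 3)^2*(l^3 + 4*l^2 + l - 6) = (l - 1)*(l + 3)^3*(l^2 + l - 2) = (l - 1)*(l + 2)*(l + 3)^3*(l - 1)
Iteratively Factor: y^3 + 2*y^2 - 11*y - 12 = (y - 3)*(y^2 + 5*y + 4) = (y - 3)*(y + 4)*(y + 1)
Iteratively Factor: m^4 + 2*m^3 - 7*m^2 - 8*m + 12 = (m - 1)*(m^3 + 3*m^2 - 4*m - 12) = (m - 1)*(m + 3)*(m^2 - 4) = (m - 1)*(m + 2)*(m + 3)*(m - 2)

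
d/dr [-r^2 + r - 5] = 1 - 2*r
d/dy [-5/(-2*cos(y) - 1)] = 10*sin(y)/(2*cos(y) + 1)^2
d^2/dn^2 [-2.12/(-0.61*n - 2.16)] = 1.577704/(0.61*n + 2.16)^3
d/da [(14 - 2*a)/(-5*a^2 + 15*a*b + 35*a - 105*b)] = -2/(5*a^2 - 30*a*b + 45*b^2)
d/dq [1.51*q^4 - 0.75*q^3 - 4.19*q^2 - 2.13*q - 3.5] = 6.04*q^3 - 2.25*q^2 - 8.38*q - 2.13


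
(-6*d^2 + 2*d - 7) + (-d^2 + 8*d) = -7*d^2 + 10*d - 7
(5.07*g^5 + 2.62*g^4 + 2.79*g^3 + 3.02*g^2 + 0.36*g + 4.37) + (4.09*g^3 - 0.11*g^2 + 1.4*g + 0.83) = 5.07*g^5 + 2.62*g^4 + 6.88*g^3 + 2.91*g^2 + 1.76*g + 5.2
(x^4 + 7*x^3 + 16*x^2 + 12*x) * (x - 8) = x^5 - x^4 - 40*x^3 - 116*x^2 - 96*x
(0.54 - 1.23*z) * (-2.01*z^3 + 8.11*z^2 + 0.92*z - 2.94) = 2.4723*z^4 - 11.0607*z^3 + 3.2478*z^2 + 4.113*z - 1.5876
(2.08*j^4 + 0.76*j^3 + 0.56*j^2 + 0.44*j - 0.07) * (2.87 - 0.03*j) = -0.0624*j^5 + 5.9468*j^4 + 2.1644*j^3 + 1.594*j^2 + 1.2649*j - 0.2009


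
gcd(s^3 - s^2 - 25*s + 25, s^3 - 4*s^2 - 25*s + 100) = s^2 - 25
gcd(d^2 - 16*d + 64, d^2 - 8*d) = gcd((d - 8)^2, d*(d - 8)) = d - 8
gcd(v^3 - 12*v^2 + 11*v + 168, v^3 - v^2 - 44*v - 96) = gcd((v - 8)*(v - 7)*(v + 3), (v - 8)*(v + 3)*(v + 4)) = v^2 - 5*v - 24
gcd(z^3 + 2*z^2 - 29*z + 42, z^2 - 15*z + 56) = 1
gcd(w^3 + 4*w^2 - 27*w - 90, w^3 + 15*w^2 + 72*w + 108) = w^2 + 9*w + 18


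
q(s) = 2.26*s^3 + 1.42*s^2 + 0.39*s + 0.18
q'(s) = 6.78*s^2 + 2.84*s + 0.39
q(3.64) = 129.41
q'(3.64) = 100.56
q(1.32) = 8.37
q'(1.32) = 15.95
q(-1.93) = -11.53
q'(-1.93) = 20.16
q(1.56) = 12.82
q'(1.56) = 21.32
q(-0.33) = 0.12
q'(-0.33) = 0.19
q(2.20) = 31.98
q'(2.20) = 39.45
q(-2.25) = -19.25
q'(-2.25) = 28.32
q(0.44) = 0.82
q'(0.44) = 2.95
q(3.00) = 75.15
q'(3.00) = 69.93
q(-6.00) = -439.20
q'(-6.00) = 227.43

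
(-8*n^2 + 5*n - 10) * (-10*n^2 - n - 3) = 80*n^4 - 42*n^3 + 119*n^2 - 5*n + 30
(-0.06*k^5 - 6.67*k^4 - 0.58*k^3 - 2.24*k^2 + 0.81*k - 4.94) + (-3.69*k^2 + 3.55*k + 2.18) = -0.06*k^5 - 6.67*k^4 - 0.58*k^3 - 5.93*k^2 + 4.36*k - 2.76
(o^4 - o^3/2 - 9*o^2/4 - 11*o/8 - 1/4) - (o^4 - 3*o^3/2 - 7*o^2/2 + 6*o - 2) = o^3 + 5*o^2/4 - 59*o/8 + 7/4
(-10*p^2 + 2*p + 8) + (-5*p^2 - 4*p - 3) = -15*p^2 - 2*p + 5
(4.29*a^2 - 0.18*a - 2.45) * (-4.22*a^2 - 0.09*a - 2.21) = -18.1038*a^4 + 0.3735*a^3 + 0.8743*a^2 + 0.6183*a + 5.4145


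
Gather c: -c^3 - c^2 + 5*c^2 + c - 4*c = -c^3 + 4*c^2 - 3*c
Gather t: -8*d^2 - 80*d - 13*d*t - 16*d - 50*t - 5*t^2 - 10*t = -8*d^2 - 96*d - 5*t^2 + t*(-13*d - 60)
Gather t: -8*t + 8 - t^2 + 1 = -t^2 - 8*t + 9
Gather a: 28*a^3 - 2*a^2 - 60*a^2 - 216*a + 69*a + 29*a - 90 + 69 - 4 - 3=28*a^3 - 62*a^2 - 118*a - 28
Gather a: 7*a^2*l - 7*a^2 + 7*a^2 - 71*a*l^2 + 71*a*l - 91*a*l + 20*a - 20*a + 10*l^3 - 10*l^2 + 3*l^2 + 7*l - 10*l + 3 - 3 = 7*a^2*l + a*(-71*l^2 - 20*l) + 10*l^3 - 7*l^2 - 3*l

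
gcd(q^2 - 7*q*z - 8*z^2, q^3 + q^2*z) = q + z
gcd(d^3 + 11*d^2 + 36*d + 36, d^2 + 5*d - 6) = d + 6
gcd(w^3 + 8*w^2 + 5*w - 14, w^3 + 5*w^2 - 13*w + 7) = w^2 + 6*w - 7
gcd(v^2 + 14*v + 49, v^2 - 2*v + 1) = 1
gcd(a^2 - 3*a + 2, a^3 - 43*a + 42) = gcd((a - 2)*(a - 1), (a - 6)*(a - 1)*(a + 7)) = a - 1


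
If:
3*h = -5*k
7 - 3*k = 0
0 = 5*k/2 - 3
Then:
No Solution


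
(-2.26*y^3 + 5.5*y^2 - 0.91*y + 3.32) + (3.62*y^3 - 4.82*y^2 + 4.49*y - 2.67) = 1.36*y^3 + 0.68*y^2 + 3.58*y + 0.65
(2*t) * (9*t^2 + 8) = 18*t^3 + 16*t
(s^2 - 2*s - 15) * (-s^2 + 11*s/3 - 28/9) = -s^4 + 17*s^3/3 + 41*s^2/9 - 439*s/9 + 140/3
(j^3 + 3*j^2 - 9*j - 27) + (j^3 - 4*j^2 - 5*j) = 2*j^3 - j^2 - 14*j - 27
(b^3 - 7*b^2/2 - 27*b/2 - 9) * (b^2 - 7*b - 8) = b^5 - 21*b^4/2 + 3*b^3 + 227*b^2/2 + 171*b + 72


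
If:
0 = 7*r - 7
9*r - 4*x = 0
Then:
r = 1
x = 9/4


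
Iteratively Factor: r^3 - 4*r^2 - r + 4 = (r - 4)*(r^2 - 1) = (r - 4)*(r + 1)*(r - 1)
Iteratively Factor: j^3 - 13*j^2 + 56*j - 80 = (j - 4)*(j^2 - 9*j + 20) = (j - 4)^2*(j - 5)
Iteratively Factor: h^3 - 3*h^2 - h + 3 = (h - 1)*(h^2 - 2*h - 3) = (h - 1)*(h + 1)*(h - 3)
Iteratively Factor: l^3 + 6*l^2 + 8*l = (l)*(l^2 + 6*l + 8) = l*(l + 2)*(l + 4)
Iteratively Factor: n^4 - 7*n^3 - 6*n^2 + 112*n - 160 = (n - 2)*(n^3 - 5*n^2 - 16*n + 80) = (n - 2)*(n + 4)*(n^2 - 9*n + 20) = (n - 5)*(n - 2)*(n + 4)*(n - 4)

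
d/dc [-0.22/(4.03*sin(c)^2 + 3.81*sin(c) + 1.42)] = (1.7732*sin(c) + 0.8382)*cos(c)/(4.03*sin(c)^2 + 3.81*sin(c) + 1.42)^2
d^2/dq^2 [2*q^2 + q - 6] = 4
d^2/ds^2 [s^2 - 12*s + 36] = 2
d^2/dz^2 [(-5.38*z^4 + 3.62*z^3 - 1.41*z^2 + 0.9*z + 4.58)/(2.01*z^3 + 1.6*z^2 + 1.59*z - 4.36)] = (-5.6843418860808e-14*z^8 - 2.8421709430404e-14*z^7 - 27.8346380000002*z^6 - 412.607736*z^5 + 790.716606*z^4 + 734.255152*z^3 - 1184.029452*z^2 + 761.29176*z + 45.928804)/(8.120601*z^9 + 19.39248*z^8 + 34.708077*z^7 - 18.067868*z^6 - 56.674917*z^5 - 104.954664*z^4 + 52.096527*z^3 + 58.178532*z^2 + 90.675792*z - 82.881856)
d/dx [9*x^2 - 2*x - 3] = 18*x - 2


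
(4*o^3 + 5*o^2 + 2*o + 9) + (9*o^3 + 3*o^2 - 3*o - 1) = 13*o^3 + 8*o^2 - o + 8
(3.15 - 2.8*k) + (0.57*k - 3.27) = -2.23*k - 0.12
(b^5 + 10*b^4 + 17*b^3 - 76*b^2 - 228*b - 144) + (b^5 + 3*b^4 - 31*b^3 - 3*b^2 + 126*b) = 2*b^5 + 13*b^4 - 14*b^3 - 79*b^2 - 102*b - 144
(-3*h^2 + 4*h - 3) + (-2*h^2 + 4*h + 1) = -5*h^2 + 8*h - 2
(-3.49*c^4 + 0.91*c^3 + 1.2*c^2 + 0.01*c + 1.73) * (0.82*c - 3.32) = -2.8618*c^5 + 12.333*c^4 - 2.0372*c^3 - 3.9758*c^2 + 1.3854*c - 5.7436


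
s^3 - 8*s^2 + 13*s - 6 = (s - 6)*(s - 1)^2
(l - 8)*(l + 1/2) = l^2 - 15*l/2 - 4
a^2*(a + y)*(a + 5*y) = a^4 + 6*a^3*y + 5*a^2*y^2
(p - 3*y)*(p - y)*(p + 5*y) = p^3 + p^2*y - 17*p*y^2 + 15*y^3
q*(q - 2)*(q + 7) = q^3 + 5*q^2 - 14*q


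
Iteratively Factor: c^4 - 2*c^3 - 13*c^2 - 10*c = (c + 1)*(c^3 - 3*c^2 - 10*c) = c*(c + 1)*(c^2 - 3*c - 10) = c*(c - 5)*(c + 1)*(c + 2)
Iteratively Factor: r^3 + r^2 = (r + 1)*(r^2) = r*(r + 1)*(r)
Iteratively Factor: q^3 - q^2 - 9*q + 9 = (q - 3)*(q^2 + 2*q - 3) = (q - 3)*(q + 3)*(q - 1)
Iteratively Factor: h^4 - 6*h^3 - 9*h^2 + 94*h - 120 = (h - 3)*(h^3 - 3*h^2 - 18*h + 40) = (h - 5)*(h - 3)*(h^2 + 2*h - 8) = (h - 5)*(h - 3)*(h + 4)*(h - 2)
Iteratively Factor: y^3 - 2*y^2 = (y)*(y^2 - 2*y) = y*(y - 2)*(y)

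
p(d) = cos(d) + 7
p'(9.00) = -0.41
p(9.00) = 6.09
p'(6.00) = 0.28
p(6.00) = 7.96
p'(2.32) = -0.73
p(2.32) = 6.32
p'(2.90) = -0.24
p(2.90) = 6.03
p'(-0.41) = 0.40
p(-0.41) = 7.92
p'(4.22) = 0.88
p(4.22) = 6.53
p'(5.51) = 0.70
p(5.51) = 7.72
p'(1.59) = -1.00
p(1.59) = 6.98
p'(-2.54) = 0.57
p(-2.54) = 6.18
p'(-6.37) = 0.09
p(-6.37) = 8.00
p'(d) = -sin(d)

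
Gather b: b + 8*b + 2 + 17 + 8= 9*b + 27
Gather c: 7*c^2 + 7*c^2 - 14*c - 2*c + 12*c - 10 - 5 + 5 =14*c^2 - 4*c - 10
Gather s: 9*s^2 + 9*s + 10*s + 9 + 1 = 9*s^2 + 19*s + 10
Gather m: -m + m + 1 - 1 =0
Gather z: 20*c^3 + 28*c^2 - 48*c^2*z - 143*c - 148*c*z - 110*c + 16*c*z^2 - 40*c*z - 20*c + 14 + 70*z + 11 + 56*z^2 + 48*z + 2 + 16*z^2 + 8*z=20*c^3 + 28*c^2 - 273*c + z^2*(16*c + 72) + z*(-48*c^2 - 188*c + 126) + 27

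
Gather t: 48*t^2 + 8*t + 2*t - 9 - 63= 48*t^2 + 10*t - 72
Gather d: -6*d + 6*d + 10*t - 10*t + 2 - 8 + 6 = 0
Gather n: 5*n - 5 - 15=5*n - 20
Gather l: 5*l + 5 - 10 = 5*l - 5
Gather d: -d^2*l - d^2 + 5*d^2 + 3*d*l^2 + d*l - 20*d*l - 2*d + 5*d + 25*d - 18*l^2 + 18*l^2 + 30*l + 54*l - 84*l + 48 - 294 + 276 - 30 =d^2*(4 - l) + d*(3*l^2 - 19*l + 28)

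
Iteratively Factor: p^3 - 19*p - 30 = (p + 3)*(p^2 - 3*p - 10) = (p - 5)*(p + 3)*(p + 2)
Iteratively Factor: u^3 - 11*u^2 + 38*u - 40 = (u - 2)*(u^2 - 9*u + 20) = (u - 5)*(u - 2)*(u - 4)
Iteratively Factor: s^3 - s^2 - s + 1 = (s - 1)*(s^2 - 1) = (s - 1)^2*(s + 1)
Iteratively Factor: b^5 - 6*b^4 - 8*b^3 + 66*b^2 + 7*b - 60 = (b - 1)*(b^4 - 5*b^3 - 13*b^2 + 53*b + 60) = (b - 4)*(b - 1)*(b^3 - b^2 - 17*b - 15) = (b - 4)*(b - 1)*(b + 1)*(b^2 - 2*b - 15) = (b - 5)*(b - 4)*(b - 1)*(b + 1)*(b + 3)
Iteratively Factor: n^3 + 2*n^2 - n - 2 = (n + 2)*(n^2 - 1) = (n + 1)*(n + 2)*(n - 1)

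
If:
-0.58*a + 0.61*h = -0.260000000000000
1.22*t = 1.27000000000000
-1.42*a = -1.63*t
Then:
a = 1.19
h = 0.71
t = 1.04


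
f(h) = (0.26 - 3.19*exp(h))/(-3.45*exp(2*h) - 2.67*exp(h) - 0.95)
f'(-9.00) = 0.00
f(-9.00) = -0.27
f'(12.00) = 0.00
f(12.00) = 0.00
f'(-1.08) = 0.20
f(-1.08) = 0.37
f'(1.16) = -0.16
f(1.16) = 0.22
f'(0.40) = -0.17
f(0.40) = 0.36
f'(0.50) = -0.18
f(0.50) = 0.34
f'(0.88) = -0.18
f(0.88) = 0.27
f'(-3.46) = 0.11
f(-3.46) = -0.15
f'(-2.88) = 0.17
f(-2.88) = -0.07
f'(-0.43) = 0.01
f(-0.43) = 0.44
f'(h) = (0.26 - 3.19*exp(h))*(6.9*exp(2*h) + 2.67*exp(h))/(-3.45*exp(2*h) - 2.67*exp(h) - 0.95)^2 - 3.19*exp(h)/(-3.45*exp(2*h) - 2.67*exp(h) - 0.95) = (-11.0055*exp(2*h) + 1.794*exp(h) + 3.7247)*exp(h)/(11.9025*exp(4*h) + 18.423*exp(3*h) + 13.6839*exp(2*h) + 5.073*exp(h) + 0.9025)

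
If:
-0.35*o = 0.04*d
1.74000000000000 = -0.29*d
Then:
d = -6.00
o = 0.69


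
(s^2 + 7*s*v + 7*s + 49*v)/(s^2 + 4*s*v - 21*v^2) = (s + 7)/(s - 3*v)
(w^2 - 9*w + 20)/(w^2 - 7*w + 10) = (w - 4)/(w - 2)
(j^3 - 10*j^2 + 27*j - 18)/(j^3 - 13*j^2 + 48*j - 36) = (j - 3)/(j - 6)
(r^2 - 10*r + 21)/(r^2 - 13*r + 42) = (r - 3)/(r - 6)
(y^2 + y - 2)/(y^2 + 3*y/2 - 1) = 2*(y - 1)/(2*y - 1)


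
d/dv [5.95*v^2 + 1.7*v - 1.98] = 11.9*v + 1.7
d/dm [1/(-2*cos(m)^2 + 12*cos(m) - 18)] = -sin(m)/(cos(m) - 3)^3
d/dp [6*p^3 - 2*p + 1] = 18*p^2 - 2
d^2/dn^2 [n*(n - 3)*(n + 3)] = 6*n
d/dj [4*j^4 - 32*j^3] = 16*j^2*(j - 6)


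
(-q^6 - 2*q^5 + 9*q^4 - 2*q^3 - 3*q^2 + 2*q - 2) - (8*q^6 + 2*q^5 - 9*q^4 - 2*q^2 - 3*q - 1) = -9*q^6 - 4*q^5 + 18*q^4 - 2*q^3 - q^2 + 5*q - 1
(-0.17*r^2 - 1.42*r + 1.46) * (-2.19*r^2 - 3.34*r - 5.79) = 0.3723*r^4 + 3.6776*r^3 + 2.5297*r^2 + 3.3454*r - 8.4534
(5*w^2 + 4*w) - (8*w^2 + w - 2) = -3*w^2 + 3*w + 2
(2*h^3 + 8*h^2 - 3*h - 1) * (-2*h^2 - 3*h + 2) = -4*h^5 - 22*h^4 - 14*h^3 + 27*h^2 - 3*h - 2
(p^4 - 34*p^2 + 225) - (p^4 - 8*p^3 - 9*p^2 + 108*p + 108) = 8*p^3 - 25*p^2 - 108*p + 117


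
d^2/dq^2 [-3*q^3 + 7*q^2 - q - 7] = 14 - 18*q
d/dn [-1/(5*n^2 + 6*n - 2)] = 2*(5*n + 3)/(5*n^2 + 6*n - 2)^2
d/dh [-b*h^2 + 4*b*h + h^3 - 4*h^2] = -2*b*h + 4*b + 3*h^2 - 8*h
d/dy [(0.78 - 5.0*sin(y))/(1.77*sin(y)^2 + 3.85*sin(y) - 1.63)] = (8.85*sin(y)^2 - 2.7612*sin(y) + 5.147)*cos(y)/(3.1329*sin(y)^4 + 13.629*sin(y)^3 + 9.0523*sin(y)^2 - 12.551*sin(y) + 2.6569)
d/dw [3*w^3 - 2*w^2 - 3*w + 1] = 9*w^2 - 4*w - 3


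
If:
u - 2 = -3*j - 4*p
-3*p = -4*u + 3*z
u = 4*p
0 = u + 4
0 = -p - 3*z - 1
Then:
No Solution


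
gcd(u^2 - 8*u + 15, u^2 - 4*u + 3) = u - 3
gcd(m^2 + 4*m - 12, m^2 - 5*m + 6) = m - 2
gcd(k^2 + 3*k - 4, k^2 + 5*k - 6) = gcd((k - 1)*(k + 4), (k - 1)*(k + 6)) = k - 1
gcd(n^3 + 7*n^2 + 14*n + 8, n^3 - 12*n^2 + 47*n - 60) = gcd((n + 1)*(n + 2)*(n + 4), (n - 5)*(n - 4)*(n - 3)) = 1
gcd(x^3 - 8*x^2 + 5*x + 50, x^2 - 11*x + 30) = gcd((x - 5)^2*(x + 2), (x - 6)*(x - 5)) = x - 5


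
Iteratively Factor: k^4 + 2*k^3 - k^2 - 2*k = (k + 2)*(k^3 - k) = k*(k + 2)*(k^2 - 1) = k*(k - 1)*(k + 2)*(k + 1)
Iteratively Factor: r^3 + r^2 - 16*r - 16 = (r - 4)*(r^2 + 5*r + 4) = (r - 4)*(r + 4)*(r + 1)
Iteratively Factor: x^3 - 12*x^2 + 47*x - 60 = (x - 4)*(x^2 - 8*x + 15) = (x - 4)*(x - 3)*(x - 5)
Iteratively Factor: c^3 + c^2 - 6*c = (c)*(c^2 + c - 6) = c*(c - 2)*(c + 3)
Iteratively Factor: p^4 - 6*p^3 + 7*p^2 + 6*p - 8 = (p + 1)*(p^3 - 7*p^2 + 14*p - 8) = (p - 1)*(p + 1)*(p^2 - 6*p + 8) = (p - 4)*(p - 1)*(p + 1)*(p - 2)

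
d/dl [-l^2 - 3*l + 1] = -2*l - 3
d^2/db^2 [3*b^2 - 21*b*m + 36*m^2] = 6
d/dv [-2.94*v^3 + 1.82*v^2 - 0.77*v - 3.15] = -8.82*v^2 + 3.64*v - 0.77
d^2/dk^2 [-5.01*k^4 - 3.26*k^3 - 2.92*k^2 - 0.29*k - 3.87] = -60.12*k^2 - 19.56*k - 5.84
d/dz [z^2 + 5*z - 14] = 2*z + 5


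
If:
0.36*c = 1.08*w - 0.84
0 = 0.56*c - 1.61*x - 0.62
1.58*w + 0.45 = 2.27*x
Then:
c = 9.71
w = 4.01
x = 2.99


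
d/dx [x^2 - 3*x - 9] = 2*x - 3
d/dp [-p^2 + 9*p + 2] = 9 - 2*p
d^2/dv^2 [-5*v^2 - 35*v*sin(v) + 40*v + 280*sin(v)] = 35*v*sin(v) - 280*sin(v) - 70*cos(v) - 10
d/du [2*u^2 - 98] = 4*u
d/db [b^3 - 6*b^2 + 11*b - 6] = 3*b^2 - 12*b + 11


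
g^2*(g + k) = g^3 + g^2*k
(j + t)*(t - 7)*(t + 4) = j*t^2 - 3*j*t - 28*j + t^3 - 3*t^2 - 28*t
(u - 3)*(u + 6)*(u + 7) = u^3 + 10*u^2 + 3*u - 126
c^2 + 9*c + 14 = (c + 2)*(c + 7)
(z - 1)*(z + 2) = z^2 + z - 2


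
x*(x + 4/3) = x^2 + 4*x/3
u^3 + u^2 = u^2*(u + 1)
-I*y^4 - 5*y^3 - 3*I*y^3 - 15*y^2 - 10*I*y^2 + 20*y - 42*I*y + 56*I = (y + 4)*(y - 7*I)*(y + 2*I)*(-I*y + I)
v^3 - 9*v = v*(v - 3)*(v + 3)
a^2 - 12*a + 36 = (a - 6)^2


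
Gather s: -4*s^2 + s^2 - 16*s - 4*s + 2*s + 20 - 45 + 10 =-3*s^2 - 18*s - 15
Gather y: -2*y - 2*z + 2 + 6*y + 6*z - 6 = 4*y + 4*z - 4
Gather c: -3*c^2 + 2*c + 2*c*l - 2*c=-3*c^2 + 2*c*l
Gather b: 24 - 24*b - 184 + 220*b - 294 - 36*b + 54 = 160*b - 400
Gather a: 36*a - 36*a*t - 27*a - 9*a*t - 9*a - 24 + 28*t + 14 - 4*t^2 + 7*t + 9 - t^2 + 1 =-45*a*t - 5*t^2 + 35*t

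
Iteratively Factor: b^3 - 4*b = (b)*(b^2 - 4) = b*(b - 2)*(b + 2)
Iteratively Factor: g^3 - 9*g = (g + 3)*(g^2 - 3*g) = (g - 3)*(g + 3)*(g)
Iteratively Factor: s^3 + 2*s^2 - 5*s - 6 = (s + 1)*(s^2 + s - 6) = (s + 1)*(s + 3)*(s - 2)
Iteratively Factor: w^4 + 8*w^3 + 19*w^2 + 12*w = (w + 1)*(w^3 + 7*w^2 + 12*w) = w*(w + 1)*(w^2 + 7*w + 12) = w*(w + 1)*(w + 4)*(w + 3)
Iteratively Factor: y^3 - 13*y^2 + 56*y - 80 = (y - 5)*(y^2 - 8*y + 16) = (y - 5)*(y - 4)*(y - 4)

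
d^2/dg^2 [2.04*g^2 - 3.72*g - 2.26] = 4.08000000000000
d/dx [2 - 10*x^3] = -30*x^2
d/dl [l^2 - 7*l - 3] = 2*l - 7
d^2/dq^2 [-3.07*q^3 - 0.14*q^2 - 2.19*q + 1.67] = -18.42*q - 0.28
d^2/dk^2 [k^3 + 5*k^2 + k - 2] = 6*k + 10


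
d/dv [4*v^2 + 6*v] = 8*v + 6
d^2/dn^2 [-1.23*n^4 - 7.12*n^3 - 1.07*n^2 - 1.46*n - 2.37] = -14.76*n^2 - 42.72*n - 2.14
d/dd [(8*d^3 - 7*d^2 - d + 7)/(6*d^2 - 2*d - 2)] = (12*d^4 - 8*d^3 - 7*d^2 - 14*d + 4)/(9*d^4 - 6*d^3 - 5*d^2 + 2*d + 1)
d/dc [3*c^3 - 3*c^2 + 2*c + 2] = 9*c^2 - 6*c + 2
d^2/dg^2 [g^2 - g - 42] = 2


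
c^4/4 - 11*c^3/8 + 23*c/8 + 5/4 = (c/4 + 1/4)*(c - 5)*(c - 2)*(c + 1/2)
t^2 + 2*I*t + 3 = (t - I)*(t + 3*I)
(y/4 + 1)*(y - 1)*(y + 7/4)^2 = y^4/4 + 13*y^3/8 + 153*y^2/64 - 77*y/64 - 49/16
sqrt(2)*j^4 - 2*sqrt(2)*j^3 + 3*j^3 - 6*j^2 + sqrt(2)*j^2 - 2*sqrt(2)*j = j*(j - 2)*(j + sqrt(2))*(sqrt(2)*j + 1)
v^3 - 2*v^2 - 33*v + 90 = (v - 5)*(v - 3)*(v + 6)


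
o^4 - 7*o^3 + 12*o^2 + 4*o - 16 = (o - 4)*(o - 2)^2*(o + 1)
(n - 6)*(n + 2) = n^2 - 4*n - 12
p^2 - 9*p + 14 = (p - 7)*(p - 2)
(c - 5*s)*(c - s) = c^2 - 6*c*s + 5*s^2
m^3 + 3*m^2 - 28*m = m*(m - 4)*(m + 7)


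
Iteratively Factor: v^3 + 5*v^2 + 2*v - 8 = (v + 2)*(v^2 + 3*v - 4) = (v + 2)*(v + 4)*(v - 1)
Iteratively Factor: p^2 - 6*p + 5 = (p - 1)*(p - 5)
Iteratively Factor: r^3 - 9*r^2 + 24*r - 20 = (r - 5)*(r^2 - 4*r + 4) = (r - 5)*(r - 2)*(r - 2)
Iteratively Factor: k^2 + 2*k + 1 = (k + 1)*(k + 1)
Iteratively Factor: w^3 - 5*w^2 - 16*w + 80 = (w - 4)*(w^2 - w - 20) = (w - 4)*(w + 4)*(w - 5)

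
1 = 1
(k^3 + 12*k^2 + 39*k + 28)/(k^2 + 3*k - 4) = (k^2 + 8*k + 7)/(k - 1)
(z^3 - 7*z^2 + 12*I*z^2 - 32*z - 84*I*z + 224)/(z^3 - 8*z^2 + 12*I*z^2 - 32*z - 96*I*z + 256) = (z - 7)/(z - 8)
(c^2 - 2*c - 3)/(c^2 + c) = (c - 3)/c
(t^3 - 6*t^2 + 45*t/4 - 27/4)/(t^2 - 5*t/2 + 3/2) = (2*t^2 - 9*t + 9)/(2*(t - 1))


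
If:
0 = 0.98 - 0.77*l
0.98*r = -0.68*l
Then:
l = 1.27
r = -0.88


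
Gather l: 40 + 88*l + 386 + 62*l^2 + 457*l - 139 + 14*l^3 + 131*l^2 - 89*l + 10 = 14*l^3 + 193*l^2 + 456*l + 297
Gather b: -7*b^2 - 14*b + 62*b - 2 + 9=-7*b^2 + 48*b + 7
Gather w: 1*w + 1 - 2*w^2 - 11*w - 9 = -2*w^2 - 10*w - 8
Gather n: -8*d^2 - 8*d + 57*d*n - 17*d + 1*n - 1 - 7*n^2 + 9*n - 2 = -8*d^2 - 25*d - 7*n^2 + n*(57*d + 10) - 3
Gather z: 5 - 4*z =5 - 4*z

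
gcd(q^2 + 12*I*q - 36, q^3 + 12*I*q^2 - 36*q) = q^2 + 12*I*q - 36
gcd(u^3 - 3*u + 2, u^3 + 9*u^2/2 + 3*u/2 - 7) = u^2 + u - 2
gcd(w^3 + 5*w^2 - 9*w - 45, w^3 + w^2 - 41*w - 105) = w^2 + 8*w + 15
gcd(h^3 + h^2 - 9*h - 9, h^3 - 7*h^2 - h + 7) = h + 1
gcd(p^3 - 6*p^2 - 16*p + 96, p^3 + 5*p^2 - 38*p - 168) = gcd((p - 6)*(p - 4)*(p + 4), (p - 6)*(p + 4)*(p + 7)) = p^2 - 2*p - 24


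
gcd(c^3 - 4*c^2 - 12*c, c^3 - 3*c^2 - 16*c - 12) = c^2 - 4*c - 12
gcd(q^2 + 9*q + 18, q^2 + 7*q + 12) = q + 3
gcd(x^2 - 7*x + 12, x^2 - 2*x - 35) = 1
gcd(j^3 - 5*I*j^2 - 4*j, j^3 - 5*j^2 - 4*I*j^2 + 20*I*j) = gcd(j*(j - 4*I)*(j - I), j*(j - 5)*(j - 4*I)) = j^2 - 4*I*j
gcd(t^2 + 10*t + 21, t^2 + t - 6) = t + 3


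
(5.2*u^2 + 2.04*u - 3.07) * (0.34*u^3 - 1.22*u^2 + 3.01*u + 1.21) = 1.768*u^5 - 5.6504*u^4 + 12.1194*u^3 + 16.1778*u^2 - 6.7723*u - 3.7147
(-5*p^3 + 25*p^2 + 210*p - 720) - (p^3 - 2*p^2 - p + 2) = -6*p^3 + 27*p^2 + 211*p - 722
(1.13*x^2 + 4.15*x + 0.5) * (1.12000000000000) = 1.2656*x^2 + 4.648*x + 0.56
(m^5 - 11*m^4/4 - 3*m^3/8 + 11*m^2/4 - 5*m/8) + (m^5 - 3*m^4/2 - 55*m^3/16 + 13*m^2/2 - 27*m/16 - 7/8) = 2*m^5 - 17*m^4/4 - 61*m^3/16 + 37*m^2/4 - 37*m/16 - 7/8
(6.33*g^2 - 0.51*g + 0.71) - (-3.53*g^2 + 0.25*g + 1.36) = 9.86*g^2 - 0.76*g - 0.65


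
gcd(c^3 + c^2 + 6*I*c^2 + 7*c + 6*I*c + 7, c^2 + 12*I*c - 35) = c + 7*I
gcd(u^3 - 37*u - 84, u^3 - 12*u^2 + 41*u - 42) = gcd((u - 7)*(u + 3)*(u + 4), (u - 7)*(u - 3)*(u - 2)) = u - 7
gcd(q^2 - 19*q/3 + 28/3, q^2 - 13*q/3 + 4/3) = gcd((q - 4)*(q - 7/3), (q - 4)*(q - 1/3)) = q - 4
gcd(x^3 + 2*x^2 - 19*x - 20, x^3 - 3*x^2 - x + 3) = x + 1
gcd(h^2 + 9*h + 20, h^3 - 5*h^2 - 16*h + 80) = h + 4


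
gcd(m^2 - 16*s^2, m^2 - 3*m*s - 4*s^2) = -m + 4*s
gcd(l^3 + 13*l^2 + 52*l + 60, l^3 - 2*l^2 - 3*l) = 1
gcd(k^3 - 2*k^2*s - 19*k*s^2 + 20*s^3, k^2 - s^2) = -k + s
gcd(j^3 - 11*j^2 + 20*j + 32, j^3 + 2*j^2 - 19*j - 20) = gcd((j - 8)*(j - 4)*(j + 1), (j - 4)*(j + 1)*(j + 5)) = j^2 - 3*j - 4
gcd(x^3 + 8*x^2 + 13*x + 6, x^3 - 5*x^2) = 1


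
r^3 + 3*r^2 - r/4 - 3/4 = (r - 1/2)*(r + 1/2)*(r + 3)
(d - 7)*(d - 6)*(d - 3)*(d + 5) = d^4 - 11*d^3 + d^2 + 279*d - 630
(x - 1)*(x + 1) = x^2 - 1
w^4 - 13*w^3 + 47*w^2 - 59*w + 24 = (w - 8)*(w - 3)*(w - 1)^2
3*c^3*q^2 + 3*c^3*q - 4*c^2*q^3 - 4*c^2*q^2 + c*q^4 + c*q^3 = q*(-3*c + q)*(-c + q)*(c*q + c)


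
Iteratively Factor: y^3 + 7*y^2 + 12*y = (y + 4)*(y^2 + 3*y) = (y + 3)*(y + 4)*(y)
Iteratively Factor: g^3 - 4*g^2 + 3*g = (g - 1)*(g^2 - 3*g) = g*(g - 1)*(g - 3)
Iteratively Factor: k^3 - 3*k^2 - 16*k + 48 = (k - 4)*(k^2 + k - 12) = (k - 4)*(k + 4)*(k - 3)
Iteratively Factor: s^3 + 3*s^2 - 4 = (s + 2)*(s^2 + s - 2) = (s + 2)^2*(s - 1)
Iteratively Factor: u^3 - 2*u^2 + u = (u - 1)*(u^2 - u) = u*(u - 1)*(u - 1)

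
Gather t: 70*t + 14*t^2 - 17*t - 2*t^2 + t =12*t^2 + 54*t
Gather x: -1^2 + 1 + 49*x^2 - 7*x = 49*x^2 - 7*x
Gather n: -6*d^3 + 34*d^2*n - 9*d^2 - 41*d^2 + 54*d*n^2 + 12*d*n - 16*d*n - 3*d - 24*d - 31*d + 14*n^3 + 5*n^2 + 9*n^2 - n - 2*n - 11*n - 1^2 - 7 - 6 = -6*d^3 - 50*d^2 - 58*d + 14*n^3 + n^2*(54*d + 14) + n*(34*d^2 - 4*d - 14) - 14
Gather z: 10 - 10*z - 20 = -10*z - 10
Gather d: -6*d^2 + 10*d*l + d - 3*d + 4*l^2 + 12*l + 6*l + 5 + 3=-6*d^2 + d*(10*l - 2) + 4*l^2 + 18*l + 8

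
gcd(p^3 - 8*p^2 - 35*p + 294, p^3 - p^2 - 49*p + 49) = p - 7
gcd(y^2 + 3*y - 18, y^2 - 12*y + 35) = 1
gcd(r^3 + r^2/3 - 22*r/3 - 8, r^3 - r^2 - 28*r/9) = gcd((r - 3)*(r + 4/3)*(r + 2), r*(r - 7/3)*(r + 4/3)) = r + 4/3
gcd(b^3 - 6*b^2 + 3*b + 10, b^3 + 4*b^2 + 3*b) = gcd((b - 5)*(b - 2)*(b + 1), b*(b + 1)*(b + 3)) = b + 1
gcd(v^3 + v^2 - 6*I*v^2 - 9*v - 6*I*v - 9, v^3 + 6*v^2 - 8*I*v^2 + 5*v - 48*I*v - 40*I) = v + 1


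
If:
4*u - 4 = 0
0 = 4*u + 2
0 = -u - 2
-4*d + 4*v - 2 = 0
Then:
No Solution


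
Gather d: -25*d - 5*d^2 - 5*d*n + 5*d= -5*d^2 + d*(-5*n - 20)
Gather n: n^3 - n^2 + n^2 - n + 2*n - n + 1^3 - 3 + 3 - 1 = n^3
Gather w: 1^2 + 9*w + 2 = 9*w + 3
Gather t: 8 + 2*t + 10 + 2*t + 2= 4*t + 20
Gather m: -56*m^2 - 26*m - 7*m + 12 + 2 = -56*m^2 - 33*m + 14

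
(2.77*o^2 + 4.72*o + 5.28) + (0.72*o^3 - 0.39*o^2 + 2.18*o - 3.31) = 0.72*o^3 + 2.38*o^2 + 6.9*o + 1.97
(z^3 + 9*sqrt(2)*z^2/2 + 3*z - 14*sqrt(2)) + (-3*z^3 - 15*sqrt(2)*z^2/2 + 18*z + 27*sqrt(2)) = -2*z^3 - 3*sqrt(2)*z^2 + 21*z + 13*sqrt(2)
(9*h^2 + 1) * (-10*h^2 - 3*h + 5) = -90*h^4 - 27*h^3 + 35*h^2 - 3*h + 5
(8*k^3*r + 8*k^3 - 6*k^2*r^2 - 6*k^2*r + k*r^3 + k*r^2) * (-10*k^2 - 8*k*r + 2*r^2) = -80*k^5*r - 80*k^5 - 4*k^4*r^2 - 4*k^4*r + 54*k^3*r^3 + 54*k^3*r^2 - 20*k^2*r^4 - 20*k^2*r^3 + 2*k*r^5 + 2*k*r^4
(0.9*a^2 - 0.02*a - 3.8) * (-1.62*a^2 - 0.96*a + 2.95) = -1.458*a^4 - 0.8316*a^3 + 8.8302*a^2 + 3.589*a - 11.21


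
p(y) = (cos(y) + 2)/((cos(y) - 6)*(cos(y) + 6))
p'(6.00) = -0.00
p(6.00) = -0.08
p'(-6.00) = 0.01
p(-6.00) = -0.08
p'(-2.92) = -0.01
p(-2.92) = -0.03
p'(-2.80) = -0.01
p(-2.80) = -0.03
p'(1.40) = 0.03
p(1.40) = -0.06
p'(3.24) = -0.00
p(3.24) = -0.03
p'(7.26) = 0.03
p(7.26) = -0.07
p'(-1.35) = -0.03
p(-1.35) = -0.06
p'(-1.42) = -0.03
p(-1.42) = -0.06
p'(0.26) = 0.01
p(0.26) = -0.08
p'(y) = (cos(y) + 2)*sin(y)/((cos(y) - 6)*(cos(y) + 6)^2) - sin(y)/((cos(y) - 6)*(cos(y) + 6)) + (cos(y) + 2)*sin(y)/((cos(y) - 6)^2*(cos(y) + 6))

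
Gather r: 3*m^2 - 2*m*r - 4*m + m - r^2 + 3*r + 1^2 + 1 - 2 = 3*m^2 - 3*m - r^2 + r*(3 - 2*m)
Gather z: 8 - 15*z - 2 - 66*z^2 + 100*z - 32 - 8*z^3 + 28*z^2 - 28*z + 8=-8*z^3 - 38*z^2 + 57*z - 18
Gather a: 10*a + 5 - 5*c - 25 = 10*a - 5*c - 20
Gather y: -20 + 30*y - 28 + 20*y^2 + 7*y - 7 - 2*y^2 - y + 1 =18*y^2 + 36*y - 54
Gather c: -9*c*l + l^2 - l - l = -9*c*l + l^2 - 2*l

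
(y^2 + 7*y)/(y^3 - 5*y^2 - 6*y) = (y + 7)/(y^2 - 5*y - 6)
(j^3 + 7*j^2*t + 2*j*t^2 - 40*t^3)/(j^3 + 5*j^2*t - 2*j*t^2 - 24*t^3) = (j + 5*t)/(j + 3*t)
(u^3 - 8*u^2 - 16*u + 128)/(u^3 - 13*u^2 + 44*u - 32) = (u + 4)/(u - 1)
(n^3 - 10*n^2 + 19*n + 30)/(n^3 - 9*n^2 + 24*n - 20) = (n^2 - 5*n - 6)/(n^2 - 4*n + 4)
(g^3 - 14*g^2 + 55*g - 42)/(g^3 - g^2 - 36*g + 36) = (g - 7)/(g + 6)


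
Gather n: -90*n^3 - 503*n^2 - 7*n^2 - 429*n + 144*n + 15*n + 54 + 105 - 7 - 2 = -90*n^3 - 510*n^2 - 270*n + 150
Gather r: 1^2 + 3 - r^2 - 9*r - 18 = -r^2 - 9*r - 14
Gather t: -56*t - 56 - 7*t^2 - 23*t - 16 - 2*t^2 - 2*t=-9*t^2 - 81*t - 72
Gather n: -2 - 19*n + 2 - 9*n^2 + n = -9*n^2 - 18*n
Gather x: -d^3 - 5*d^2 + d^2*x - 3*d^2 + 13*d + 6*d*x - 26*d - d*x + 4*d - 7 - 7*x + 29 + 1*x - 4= -d^3 - 8*d^2 - 9*d + x*(d^2 + 5*d - 6) + 18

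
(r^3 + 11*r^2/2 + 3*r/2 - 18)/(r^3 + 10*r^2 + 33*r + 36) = (r - 3/2)/(r + 3)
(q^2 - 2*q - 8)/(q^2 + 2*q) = (q - 4)/q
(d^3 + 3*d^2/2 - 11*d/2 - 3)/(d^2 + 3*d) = d - 3/2 - 1/d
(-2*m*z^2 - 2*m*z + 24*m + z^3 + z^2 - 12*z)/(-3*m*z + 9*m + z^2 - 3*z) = (-2*m*z - 8*m + z^2 + 4*z)/(-3*m + z)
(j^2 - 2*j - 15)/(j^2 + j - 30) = (j + 3)/(j + 6)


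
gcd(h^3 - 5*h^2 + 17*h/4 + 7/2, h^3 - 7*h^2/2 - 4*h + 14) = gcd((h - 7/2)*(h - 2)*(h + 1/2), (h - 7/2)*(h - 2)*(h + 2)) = h^2 - 11*h/2 + 7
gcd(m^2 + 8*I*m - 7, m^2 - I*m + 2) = m + I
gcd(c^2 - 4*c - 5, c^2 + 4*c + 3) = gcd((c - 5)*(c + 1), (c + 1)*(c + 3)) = c + 1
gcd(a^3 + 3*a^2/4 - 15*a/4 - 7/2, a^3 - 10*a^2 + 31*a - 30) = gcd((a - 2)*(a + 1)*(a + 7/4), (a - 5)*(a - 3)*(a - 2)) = a - 2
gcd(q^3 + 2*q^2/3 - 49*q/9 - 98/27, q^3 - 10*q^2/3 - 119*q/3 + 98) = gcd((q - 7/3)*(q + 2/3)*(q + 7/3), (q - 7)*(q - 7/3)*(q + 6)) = q - 7/3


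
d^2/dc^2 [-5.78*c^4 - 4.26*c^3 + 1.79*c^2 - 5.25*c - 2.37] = -69.36*c^2 - 25.56*c + 3.58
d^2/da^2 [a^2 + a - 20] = 2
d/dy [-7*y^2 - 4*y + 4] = -14*y - 4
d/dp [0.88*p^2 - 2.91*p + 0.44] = 1.76*p - 2.91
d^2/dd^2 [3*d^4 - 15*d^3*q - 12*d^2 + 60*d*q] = 36*d^2 - 90*d*q - 24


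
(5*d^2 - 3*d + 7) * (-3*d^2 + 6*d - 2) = -15*d^4 + 39*d^3 - 49*d^2 + 48*d - 14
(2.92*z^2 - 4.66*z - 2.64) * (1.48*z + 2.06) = 4.3216*z^3 - 0.8816*z^2 - 13.5068*z - 5.4384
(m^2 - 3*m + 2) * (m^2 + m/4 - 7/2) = m^4 - 11*m^3/4 - 9*m^2/4 + 11*m - 7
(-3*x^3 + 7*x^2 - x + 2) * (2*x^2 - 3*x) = -6*x^5 + 23*x^4 - 23*x^3 + 7*x^2 - 6*x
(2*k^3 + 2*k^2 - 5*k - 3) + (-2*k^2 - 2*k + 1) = 2*k^3 - 7*k - 2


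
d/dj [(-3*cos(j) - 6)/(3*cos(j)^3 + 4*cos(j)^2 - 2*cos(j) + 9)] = 12*(30*sin(j) - 38*sin(2*j) - 22*sin(3*j) - 3*sin(4*j))/(cos(j) + 8*cos(2*j) + 3*cos(3*j) + 44)^2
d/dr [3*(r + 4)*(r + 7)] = 6*r + 33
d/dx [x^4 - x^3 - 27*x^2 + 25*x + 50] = 4*x^3 - 3*x^2 - 54*x + 25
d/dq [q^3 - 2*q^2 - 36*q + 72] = 3*q^2 - 4*q - 36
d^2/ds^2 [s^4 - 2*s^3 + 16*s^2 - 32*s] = 12*s^2 - 12*s + 32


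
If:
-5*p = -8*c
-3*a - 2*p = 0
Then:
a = -2*p/3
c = 5*p/8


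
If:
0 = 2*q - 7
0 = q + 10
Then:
No Solution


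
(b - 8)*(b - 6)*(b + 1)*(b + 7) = b^4 - 6*b^3 - 57*b^2 + 286*b + 336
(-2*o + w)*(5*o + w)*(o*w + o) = -10*o^3*w - 10*o^3 + 3*o^2*w^2 + 3*o^2*w + o*w^3 + o*w^2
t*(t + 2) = t^2 + 2*t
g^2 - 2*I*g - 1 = (g - I)^2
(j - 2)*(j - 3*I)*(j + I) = j^3 - 2*j^2 - 2*I*j^2 + 3*j + 4*I*j - 6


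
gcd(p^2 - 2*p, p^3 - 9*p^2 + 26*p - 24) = p - 2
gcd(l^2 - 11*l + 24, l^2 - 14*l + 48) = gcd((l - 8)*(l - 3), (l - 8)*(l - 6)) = l - 8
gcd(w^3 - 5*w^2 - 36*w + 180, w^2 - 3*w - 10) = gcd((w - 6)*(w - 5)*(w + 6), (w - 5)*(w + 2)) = w - 5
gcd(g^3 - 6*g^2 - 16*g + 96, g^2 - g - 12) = g - 4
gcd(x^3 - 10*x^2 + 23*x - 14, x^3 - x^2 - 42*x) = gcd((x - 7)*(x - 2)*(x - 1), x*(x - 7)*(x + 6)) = x - 7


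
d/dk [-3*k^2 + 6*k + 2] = 6 - 6*k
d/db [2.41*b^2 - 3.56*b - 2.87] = 4.82*b - 3.56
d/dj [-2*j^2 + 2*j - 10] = 2 - 4*j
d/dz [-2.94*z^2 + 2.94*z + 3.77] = 2.94 - 5.88*z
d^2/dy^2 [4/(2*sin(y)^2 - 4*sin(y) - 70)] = 4*(-2*sin(y)^4 + 3*sin(y)^3 - 69*sin(y)^2 + 29*sin(y) + 39)/((sin(y) - 7)^3*(sin(y) + 5)^3)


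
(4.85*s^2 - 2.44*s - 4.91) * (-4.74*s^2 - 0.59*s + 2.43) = -22.989*s^4 + 8.7041*s^3 + 36.4985*s^2 - 3.0323*s - 11.9313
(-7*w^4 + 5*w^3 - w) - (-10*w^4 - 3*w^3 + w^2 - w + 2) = 3*w^4 + 8*w^3 - w^2 - 2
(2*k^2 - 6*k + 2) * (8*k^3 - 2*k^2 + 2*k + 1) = 16*k^5 - 52*k^4 + 32*k^3 - 14*k^2 - 2*k + 2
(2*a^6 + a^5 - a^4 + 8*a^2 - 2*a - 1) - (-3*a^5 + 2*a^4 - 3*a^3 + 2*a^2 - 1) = 2*a^6 + 4*a^5 - 3*a^4 + 3*a^3 + 6*a^2 - 2*a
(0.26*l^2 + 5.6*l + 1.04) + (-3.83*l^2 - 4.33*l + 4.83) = -3.57*l^2 + 1.27*l + 5.87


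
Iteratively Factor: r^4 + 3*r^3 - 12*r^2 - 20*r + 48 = (r + 3)*(r^3 - 12*r + 16) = (r - 2)*(r + 3)*(r^2 + 2*r - 8) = (r - 2)*(r + 3)*(r + 4)*(r - 2)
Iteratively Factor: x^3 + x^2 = (x + 1)*(x^2) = x*(x + 1)*(x)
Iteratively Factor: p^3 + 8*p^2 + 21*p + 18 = (p + 2)*(p^2 + 6*p + 9) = (p + 2)*(p + 3)*(p + 3)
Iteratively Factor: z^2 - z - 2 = (z - 2)*(z + 1)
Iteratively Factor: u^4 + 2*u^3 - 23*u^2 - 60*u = (u + 3)*(u^3 - u^2 - 20*u) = (u - 5)*(u + 3)*(u^2 + 4*u) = u*(u - 5)*(u + 3)*(u + 4)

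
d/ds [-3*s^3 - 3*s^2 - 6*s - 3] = -9*s^2 - 6*s - 6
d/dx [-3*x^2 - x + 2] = -6*x - 1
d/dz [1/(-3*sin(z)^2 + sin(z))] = (6/tan(z) - cos(z)/sin(z)^2)/(3*sin(z) - 1)^2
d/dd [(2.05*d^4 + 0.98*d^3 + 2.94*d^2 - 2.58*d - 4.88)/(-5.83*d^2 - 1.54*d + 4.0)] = (-23.903*d^5 - 15.1844*d^4 + 29.7816*d^3 - 7.809*d^2 - 33.3808*d - 17.8352)/(33.9889*d^4 + 17.9564*d^3 - 44.2684*d^2 - 12.32*d + 16.0)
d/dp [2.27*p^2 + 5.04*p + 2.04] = 4.54*p + 5.04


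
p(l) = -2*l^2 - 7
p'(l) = -4*l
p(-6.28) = -85.88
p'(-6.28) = 25.12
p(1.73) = -12.99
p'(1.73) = -6.92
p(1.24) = -10.08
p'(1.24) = -4.96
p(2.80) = -22.68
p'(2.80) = -11.20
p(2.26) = -17.22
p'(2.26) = -9.04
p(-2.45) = -19.00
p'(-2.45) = 9.80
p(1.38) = -10.81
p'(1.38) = -5.52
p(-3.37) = -29.71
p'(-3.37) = 13.48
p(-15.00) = -457.00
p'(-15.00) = 60.00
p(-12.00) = -295.00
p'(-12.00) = 48.00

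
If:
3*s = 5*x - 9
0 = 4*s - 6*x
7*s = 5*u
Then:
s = 27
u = 189/5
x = 18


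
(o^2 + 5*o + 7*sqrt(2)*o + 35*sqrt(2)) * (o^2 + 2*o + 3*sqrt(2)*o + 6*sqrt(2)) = o^4 + 7*o^3 + 10*sqrt(2)*o^3 + 52*o^2 + 70*sqrt(2)*o^2 + 100*sqrt(2)*o + 294*o + 420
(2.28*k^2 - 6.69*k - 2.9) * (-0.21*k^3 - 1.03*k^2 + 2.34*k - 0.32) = -0.4788*k^5 - 0.9435*k^4 + 12.8349*k^3 - 13.3972*k^2 - 4.6452*k + 0.928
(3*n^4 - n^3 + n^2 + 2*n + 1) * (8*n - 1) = 24*n^5 - 11*n^4 + 9*n^3 + 15*n^2 + 6*n - 1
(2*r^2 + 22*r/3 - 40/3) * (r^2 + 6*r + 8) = 2*r^4 + 58*r^3/3 + 140*r^2/3 - 64*r/3 - 320/3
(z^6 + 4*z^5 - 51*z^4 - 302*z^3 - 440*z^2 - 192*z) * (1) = z^6 + 4*z^5 - 51*z^4 - 302*z^3 - 440*z^2 - 192*z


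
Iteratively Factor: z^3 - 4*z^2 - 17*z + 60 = (z - 3)*(z^2 - z - 20) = (z - 3)*(z + 4)*(z - 5)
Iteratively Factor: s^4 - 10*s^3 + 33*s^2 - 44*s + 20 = (s - 2)*(s^3 - 8*s^2 + 17*s - 10) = (s - 2)^2*(s^2 - 6*s + 5) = (s - 5)*(s - 2)^2*(s - 1)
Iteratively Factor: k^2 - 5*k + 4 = (k - 1)*(k - 4)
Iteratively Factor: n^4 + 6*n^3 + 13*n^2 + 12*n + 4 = (n + 1)*(n^3 + 5*n^2 + 8*n + 4) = (n + 1)*(n + 2)*(n^2 + 3*n + 2) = (n + 1)*(n + 2)^2*(n + 1)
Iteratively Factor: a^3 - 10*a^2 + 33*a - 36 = (a - 3)*(a^2 - 7*a + 12) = (a - 4)*(a - 3)*(a - 3)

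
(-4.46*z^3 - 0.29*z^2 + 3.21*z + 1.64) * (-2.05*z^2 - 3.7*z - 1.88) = 9.143*z^5 + 17.0965*z^4 + 2.8773*z^3 - 14.6938*z^2 - 12.1028*z - 3.0832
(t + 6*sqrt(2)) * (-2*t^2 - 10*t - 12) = -2*t^3 - 12*sqrt(2)*t^2 - 10*t^2 - 60*sqrt(2)*t - 12*t - 72*sqrt(2)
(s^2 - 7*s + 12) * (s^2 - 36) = s^4 - 7*s^3 - 24*s^2 + 252*s - 432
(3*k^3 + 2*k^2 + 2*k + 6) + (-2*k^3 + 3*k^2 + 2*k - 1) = k^3 + 5*k^2 + 4*k + 5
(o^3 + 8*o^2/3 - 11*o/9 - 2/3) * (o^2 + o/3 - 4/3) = o^5 + 3*o^4 - 5*o^3/3 - 125*o^2/27 + 38*o/27 + 8/9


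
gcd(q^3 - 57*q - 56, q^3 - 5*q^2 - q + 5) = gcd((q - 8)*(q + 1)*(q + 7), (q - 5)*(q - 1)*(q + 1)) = q + 1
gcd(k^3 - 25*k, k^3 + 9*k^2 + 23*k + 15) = k + 5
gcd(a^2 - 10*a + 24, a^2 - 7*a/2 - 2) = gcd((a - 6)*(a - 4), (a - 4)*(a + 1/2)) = a - 4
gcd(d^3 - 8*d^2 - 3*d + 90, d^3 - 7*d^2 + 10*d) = d - 5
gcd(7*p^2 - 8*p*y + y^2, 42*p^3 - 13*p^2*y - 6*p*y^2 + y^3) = -7*p + y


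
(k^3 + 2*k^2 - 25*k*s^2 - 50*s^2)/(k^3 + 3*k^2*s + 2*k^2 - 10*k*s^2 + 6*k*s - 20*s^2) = (-k + 5*s)/(-k + 2*s)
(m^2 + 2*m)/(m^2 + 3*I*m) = (m + 2)/(m + 3*I)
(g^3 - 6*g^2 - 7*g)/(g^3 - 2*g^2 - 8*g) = (-g^2 + 6*g + 7)/(-g^2 + 2*g + 8)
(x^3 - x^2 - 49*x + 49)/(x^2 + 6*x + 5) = (x^3 - x^2 - 49*x + 49)/(x^2 + 6*x + 5)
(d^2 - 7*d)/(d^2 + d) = (d - 7)/(d + 1)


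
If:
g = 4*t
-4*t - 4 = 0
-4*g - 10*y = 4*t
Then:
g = -4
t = -1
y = 2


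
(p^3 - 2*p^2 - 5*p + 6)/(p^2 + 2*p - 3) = (p^2 - p - 6)/(p + 3)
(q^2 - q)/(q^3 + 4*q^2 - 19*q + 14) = q/(q^2 + 5*q - 14)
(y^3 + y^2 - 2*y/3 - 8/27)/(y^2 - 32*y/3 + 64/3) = (27*y^3 + 27*y^2 - 18*y - 8)/(9*(3*y^2 - 32*y + 64))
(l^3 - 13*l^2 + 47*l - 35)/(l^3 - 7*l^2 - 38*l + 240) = (l^2 - 8*l + 7)/(l^2 - 2*l - 48)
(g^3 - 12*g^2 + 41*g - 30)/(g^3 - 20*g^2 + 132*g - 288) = (g^2 - 6*g + 5)/(g^2 - 14*g + 48)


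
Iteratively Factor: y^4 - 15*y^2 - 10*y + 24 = (y - 1)*(y^3 + y^2 - 14*y - 24) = (y - 1)*(y + 2)*(y^2 - y - 12) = (y - 4)*(y - 1)*(y + 2)*(y + 3)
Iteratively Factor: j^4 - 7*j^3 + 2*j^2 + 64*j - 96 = (j - 4)*(j^3 - 3*j^2 - 10*j + 24) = (j - 4)*(j - 2)*(j^2 - j - 12) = (j - 4)*(j - 2)*(j + 3)*(j - 4)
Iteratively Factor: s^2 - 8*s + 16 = (s - 4)*(s - 4)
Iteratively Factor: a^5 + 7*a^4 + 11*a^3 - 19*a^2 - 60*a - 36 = (a + 3)*(a^4 + 4*a^3 - a^2 - 16*a - 12) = (a - 2)*(a + 3)*(a^3 + 6*a^2 + 11*a + 6) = (a - 2)*(a + 3)^2*(a^2 + 3*a + 2) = (a - 2)*(a + 1)*(a + 3)^2*(a + 2)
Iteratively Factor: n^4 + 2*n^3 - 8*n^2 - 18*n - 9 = (n - 3)*(n^3 + 5*n^2 + 7*n + 3) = (n - 3)*(n + 1)*(n^2 + 4*n + 3) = (n - 3)*(n + 1)^2*(n + 3)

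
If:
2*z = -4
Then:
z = -2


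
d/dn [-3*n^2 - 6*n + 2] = -6*n - 6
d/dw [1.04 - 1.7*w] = -1.70000000000000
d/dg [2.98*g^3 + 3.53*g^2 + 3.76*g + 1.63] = 8.94*g^2 + 7.06*g + 3.76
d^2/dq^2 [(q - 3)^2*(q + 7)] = 6*q + 2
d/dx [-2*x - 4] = -2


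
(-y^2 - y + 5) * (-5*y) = 5*y^3 + 5*y^2 - 25*y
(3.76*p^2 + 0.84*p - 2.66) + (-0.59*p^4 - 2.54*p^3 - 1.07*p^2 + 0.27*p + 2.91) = -0.59*p^4 - 2.54*p^3 + 2.69*p^2 + 1.11*p + 0.25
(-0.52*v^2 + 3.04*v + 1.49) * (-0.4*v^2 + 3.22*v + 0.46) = 0.208*v^4 - 2.8904*v^3 + 8.9536*v^2 + 6.1962*v + 0.6854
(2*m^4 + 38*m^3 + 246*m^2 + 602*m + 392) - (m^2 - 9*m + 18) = 2*m^4 + 38*m^3 + 245*m^2 + 611*m + 374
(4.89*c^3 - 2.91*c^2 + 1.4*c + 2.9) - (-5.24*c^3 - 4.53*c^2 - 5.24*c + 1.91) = 10.13*c^3 + 1.62*c^2 + 6.64*c + 0.99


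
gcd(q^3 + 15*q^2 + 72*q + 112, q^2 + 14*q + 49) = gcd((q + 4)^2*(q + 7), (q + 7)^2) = q + 7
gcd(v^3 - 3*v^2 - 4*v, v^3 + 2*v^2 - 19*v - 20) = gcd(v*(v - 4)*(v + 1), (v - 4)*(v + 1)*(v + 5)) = v^2 - 3*v - 4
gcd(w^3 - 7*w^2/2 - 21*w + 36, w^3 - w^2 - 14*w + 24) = w + 4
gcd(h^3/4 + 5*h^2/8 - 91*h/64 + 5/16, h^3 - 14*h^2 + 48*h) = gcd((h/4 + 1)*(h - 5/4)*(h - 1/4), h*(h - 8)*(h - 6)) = 1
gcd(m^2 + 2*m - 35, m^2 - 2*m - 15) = m - 5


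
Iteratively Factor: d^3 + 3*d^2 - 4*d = (d + 4)*(d^2 - d) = (d - 1)*(d + 4)*(d)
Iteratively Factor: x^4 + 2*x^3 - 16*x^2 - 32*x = (x + 2)*(x^3 - 16*x) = (x - 4)*(x + 2)*(x^2 + 4*x) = x*(x - 4)*(x + 2)*(x + 4)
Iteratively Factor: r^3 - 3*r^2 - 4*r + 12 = (r - 2)*(r^2 - r - 6) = (r - 2)*(r + 2)*(r - 3)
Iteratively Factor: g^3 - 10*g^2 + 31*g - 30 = (g - 2)*(g^2 - 8*g + 15) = (g - 5)*(g - 2)*(g - 3)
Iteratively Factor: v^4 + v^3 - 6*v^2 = (v)*(v^3 + v^2 - 6*v) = v^2*(v^2 + v - 6) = v^2*(v - 2)*(v + 3)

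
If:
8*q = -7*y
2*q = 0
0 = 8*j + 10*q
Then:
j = 0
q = 0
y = 0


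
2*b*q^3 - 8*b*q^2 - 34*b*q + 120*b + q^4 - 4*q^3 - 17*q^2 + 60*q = (2*b + q)*(q - 5)*(q - 3)*(q + 4)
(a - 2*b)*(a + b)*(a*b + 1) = a^3*b - a^2*b^2 + a^2 - 2*a*b^3 - a*b - 2*b^2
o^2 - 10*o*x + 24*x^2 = (o - 6*x)*(o - 4*x)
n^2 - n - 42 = (n - 7)*(n + 6)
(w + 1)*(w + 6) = w^2 + 7*w + 6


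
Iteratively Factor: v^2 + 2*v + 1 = (v + 1)*(v + 1)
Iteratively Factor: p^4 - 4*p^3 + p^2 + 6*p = (p - 2)*(p^3 - 2*p^2 - 3*p) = (p - 2)*(p + 1)*(p^2 - 3*p) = p*(p - 2)*(p + 1)*(p - 3)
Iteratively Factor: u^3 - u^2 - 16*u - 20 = (u + 2)*(u^2 - 3*u - 10) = (u + 2)^2*(u - 5)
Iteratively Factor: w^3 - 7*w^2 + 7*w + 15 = (w - 5)*(w^2 - 2*w - 3) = (w - 5)*(w + 1)*(w - 3)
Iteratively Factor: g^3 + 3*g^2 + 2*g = (g + 2)*(g^2 + g) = (g + 1)*(g + 2)*(g)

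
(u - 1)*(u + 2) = u^2 + u - 2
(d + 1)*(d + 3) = d^2 + 4*d + 3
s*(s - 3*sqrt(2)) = s^2 - 3*sqrt(2)*s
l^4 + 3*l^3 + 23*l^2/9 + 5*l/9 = l*(l + 1/3)*(l + 1)*(l + 5/3)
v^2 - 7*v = v*(v - 7)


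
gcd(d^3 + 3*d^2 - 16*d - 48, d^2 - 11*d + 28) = d - 4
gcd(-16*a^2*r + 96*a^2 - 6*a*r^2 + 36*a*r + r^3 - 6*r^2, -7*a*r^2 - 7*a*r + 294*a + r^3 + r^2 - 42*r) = r - 6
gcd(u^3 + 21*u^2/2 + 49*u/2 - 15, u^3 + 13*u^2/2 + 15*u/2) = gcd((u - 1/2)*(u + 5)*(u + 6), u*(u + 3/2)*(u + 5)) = u + 5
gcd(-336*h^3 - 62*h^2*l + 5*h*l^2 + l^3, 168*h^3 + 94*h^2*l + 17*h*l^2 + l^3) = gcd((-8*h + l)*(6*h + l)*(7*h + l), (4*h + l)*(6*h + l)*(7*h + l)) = 42*h^2 + 13*h*l + l^2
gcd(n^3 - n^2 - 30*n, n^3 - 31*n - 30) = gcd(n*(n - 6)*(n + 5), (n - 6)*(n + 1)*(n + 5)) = n^2 - n - 30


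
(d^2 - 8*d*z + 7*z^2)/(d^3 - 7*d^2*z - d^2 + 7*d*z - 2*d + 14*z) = (d - z)/(d^2 - d - 2)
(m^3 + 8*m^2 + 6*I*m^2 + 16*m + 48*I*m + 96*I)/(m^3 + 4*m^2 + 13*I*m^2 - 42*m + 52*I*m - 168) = (m + 4)/(m + 7*I)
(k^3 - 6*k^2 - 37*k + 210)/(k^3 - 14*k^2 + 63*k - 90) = (k^2 - k - 42)/(k^2 - 9*k + 18)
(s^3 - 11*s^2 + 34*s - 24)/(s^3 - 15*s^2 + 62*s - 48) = (s - 4)/(s - 8)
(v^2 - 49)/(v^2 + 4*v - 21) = (v - 7)/(v - 3)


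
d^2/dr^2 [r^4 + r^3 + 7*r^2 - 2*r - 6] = 12*r^2 + 6*r + 14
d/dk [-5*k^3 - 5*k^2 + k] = -15*k^2 - 10*k + 1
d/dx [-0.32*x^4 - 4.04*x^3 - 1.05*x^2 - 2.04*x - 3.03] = -1.28*x^3 - 12.12*x^2 - 2.1*x - 2.04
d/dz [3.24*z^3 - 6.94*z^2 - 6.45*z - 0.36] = 9.72*z^2 - 13.88*z - 6.45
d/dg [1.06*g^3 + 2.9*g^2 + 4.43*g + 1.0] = 3.18*g^2 + 5.8*g + 4.43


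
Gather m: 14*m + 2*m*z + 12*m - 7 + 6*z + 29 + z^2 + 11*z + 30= m*(2*z + 26) + z^2 + 17*z + 52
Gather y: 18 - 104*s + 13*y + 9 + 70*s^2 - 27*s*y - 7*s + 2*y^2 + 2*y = 70*s^2 - 111*s + 2*y^2 + y*(15 - 27*s) + 27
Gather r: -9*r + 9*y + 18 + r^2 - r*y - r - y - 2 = r^2 + r*(-y - 10) + 8*y + 16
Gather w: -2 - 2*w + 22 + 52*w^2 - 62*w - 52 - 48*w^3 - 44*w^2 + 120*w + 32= -48*w^3 + 8*w^2 + 56*w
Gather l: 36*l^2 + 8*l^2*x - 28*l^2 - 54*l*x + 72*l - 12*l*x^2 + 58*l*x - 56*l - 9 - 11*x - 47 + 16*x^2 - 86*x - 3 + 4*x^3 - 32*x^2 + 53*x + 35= l^2*(8*x + 8) + l*(-12*x^2 + 4*x + 16) + 4*x^3 - 16*x^2 - 44*x - 24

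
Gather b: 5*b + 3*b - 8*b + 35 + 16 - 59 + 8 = 0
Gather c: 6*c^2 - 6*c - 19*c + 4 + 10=6*c^2 - 25*c + 14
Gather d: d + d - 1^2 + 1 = 2*d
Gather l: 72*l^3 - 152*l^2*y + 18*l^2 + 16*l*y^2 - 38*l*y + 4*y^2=72*l^3 + l^2*(18 - 152*y) + l*(16*y^2 - 38*y) + 4*y^2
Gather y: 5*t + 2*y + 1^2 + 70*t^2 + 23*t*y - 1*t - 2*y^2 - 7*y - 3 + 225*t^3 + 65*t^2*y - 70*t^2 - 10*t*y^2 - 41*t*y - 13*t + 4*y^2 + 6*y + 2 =225*t^3 - 9*t + y^2*(2 - 10*t) + y*(65*t^2 - 18*t + 1)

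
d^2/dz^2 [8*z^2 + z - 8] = 16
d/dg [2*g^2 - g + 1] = 4*g - 1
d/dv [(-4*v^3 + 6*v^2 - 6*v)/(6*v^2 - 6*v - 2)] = 3*(-2*v^4 + 4*v^3 + 2*v^2 - 2*v + 1)/(9*v^4 - 18*v^3 + 3*v^2 + 6*v + 1)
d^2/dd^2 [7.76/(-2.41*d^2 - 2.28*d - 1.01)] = (90.141712*d^2 + 85.279296*d - 7.76*(4.82*d + 2.28)*(9.64*d + 4.56) + 37.777232)/(2.41*d^2 + 2.28*d + 1.01)^3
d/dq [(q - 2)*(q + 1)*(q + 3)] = 3*q^2 + 4*q - 5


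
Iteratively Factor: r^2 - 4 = (r - 2)*(r + 2)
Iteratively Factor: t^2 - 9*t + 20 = (t - 4)*(t - 5)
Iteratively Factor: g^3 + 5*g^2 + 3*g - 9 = (g + 3)*(g^2 + 2*g - 3) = (g - 1)*(g + 3)*(g + 3)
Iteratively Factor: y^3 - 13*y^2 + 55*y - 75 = (y - 5)*(y^2 - 8*y + 15) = (y - 5)^2*(y - 3)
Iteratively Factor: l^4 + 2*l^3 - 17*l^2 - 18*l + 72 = (l + 4)*(l^3 - 2*l^2 - 9*l + 18) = (l - 2)*(l + 4)*(l^2 - 9) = (l - 2)*(l + 3)*(l + 4)*(l - 3)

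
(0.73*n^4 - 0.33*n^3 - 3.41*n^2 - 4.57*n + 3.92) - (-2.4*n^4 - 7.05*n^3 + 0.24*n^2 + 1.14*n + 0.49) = 3.13*n^4 + 6.72*n^3 - 3.65*n^2 - 5.71*n + 3.43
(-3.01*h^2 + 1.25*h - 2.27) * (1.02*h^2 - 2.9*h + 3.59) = -3.0702*h^4 + 10.004*h^3 - 16.7463*h^2 + 11.0705*h - 8.1493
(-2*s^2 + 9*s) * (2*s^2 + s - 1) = -4*s^4 + 16*s^3 + 11*s^2 - 9*s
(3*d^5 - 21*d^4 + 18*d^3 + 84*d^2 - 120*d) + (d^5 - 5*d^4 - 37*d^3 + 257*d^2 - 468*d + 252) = 4*d^5 - 26*d^4 - 19*d^3 + 341*d^2 - 588*d + 252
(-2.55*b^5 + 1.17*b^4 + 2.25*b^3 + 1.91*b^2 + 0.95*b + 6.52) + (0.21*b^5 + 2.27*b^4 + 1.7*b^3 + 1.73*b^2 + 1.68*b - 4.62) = -2.34*b^5 + 3.44*b^4 + 3.95*b^3 + 3.64*b^2 + 2.63*b + 1.9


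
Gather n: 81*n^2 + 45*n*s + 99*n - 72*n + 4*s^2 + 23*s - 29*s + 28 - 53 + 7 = 81*n^2 + n*(45*s + 27) + 4*s^2 - 6*s - 18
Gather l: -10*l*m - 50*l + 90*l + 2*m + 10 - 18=l*(40 - 10*m) + 2*m - 8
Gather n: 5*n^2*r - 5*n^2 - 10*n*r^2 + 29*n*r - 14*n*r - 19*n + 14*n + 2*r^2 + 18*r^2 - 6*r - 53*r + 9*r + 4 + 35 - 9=n^2*(5*r - 5) + n*(-10*r^2 + 15*r - 5) + 20*r^2 - 50*r + 30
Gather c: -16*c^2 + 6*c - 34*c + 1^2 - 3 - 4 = -16*c^2 - 28*c - 6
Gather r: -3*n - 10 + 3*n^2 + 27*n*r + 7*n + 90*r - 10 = 3*n^2 + 4*n + r*(27*n + 90) - 20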